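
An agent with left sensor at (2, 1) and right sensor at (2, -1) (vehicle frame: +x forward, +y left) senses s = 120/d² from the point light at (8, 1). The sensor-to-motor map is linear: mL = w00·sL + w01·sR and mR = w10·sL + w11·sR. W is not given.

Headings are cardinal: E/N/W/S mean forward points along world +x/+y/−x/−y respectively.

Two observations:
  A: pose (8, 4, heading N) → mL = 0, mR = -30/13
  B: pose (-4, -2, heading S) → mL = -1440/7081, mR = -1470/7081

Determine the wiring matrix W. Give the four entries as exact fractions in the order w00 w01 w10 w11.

-1 1 1/2 -1

obs A: pose=(8,4,N) → sL=60/13, sR=60/13, mL=0, mR=-30/13
obs B: pose=(-4,-2,S) → sL=60/73, sR=60/97, mL=-1440/7081, mR=-1470/7081
sensor matrix S = [[60/13, 60/13], [60/73, 60/97]]; det S = -86400/92053
solve [mL_A; mL_B] = S·[w00; w01] and [mR_A; mR_B] = S·[w10; w11]:
  w00 = -1, w01 = 1, w10 = 1/2, w11 = -1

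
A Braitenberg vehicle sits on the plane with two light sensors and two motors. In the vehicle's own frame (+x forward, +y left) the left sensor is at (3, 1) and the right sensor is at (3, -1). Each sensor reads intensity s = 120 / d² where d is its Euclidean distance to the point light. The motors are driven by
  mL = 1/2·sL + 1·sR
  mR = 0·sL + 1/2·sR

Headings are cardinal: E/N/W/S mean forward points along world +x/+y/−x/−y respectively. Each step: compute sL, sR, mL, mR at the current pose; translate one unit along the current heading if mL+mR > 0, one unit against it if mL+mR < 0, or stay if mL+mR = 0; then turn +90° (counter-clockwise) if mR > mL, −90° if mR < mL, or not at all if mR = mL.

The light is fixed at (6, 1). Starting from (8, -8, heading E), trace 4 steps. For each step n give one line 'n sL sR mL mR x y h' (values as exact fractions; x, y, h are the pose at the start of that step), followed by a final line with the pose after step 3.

0 120/89 24/25 3636/2225 12/25 8 -8 E
1 3/4 30/37 351/296 15/37 9 -8 S
2 120/121 40/27 6460/3267 20/27 9 -9 W
3 12/5 60/29 474/145 30/29 8 -9 N
final 8 -8 E

n=0: pose=(8,-8,E); sL=120/89, sR=24/25; mL=3636/2225, mR=12/25; mL+mR=4704/2225 → advance +1; mR−mL=-2568/2225 → turn -1·90°
n=1: pose=(9,-8,S); sL=3/4, sR=30/37; mL=351/296, mR=15/37; mL+mR=471/296 → advance +1; mR−mL=-231/296 → turn -1·90°
n=2: pose=(9,-9,W); sL=120/121, sR=40/27; mL=6460/3267, mR=20/27; mL+mR=2960/1089 → advance +1; mR−mL=-4040/3267 → turn -1·90°
n=3: pose=(8,-9,N); sL=12/5, sR=60/29; mL=474/145, mR=30/29; mL+mR=624/145 → advance +1; mR−mL=-324/145 → turn -1·90°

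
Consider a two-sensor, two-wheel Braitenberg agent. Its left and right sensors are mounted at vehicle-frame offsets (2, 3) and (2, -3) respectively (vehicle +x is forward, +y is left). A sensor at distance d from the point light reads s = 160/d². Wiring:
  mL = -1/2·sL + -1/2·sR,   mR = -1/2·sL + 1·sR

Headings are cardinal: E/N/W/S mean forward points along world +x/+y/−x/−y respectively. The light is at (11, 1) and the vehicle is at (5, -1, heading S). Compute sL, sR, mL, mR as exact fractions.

left sensor world pos  = (8, -3); dL² = 25
right sensor world pos = (2, -3); dR² = 97
sL = 160/25 = 32/5
sR = 160/97 = 160/97
mL = -1/2·sL + -1/2·sR = -1952/485
mR = -1/2·sL + 1·sR = -752/485

32/5 160/97 -1952/485 -752/485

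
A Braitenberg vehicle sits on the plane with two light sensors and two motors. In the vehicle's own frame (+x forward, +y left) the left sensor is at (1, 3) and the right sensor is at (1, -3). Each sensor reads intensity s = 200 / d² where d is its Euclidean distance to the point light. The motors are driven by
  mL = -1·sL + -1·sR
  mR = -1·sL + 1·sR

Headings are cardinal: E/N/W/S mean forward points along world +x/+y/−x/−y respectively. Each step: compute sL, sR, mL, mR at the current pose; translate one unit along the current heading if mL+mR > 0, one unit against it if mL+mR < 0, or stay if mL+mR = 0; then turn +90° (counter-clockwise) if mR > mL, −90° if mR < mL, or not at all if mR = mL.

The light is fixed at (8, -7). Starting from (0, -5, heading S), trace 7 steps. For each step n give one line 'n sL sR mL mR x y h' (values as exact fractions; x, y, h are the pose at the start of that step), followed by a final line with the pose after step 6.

0 100/13 100/61 -7400/793 -4800/793 0 -5 S
1 40/17 200/49 -5360/833 1440/833 0 -4 E
2 5/4 50/13 -265/52 135/52 -1 -4 N
3 200/101 8/5 -1808/505 -192/505 -1 -5 W
4 100/13 100/61 -7400/793 -4800/793 0 -5 S
5 40/17 200/49 -5360/833 1440/833 0 -4 E
6 5/4 50/13 -265/52 135/52 -1 -4 N
final -1 -5 W

n=0: pose=(0,-5,S); sL=100/13, sR=100/61; mL=-7400/793, mR=-4800/793; mL+mR=-200/13 → advance -1; mR−mL=200/61 → turn +1·90°
n=1: pose=(0,-4,E); sL=40/17, sR=200/49; mL=-5360/833, mR=1440/833; mL+mR=-80/17 → advance -1; mR−mL=400/49 → turn +1·90°
n=2: pose=(-1,-4,N); sL=5/4, sR=50/13; mL=-265/52, mR=135/52; mL+mR=-5/2 → advance -1; mR−mL=100/13 → turn +1·90°
n=3: pose=(-1,-5,W); sL=200/101, sR=8/5; mL=-1808/505, mR=-192/505; mL+mR=-400/101 → advance -1; mR−mL=16/5 → turn +1·90°
n=4: pose=(0,-5,S); sL=100/13, sR=100/61; mL=-7400/793, mR=-4800/793; mL+mR=-200/13 → advance -1; mR−mL=200/61 → turn +1·90°
n=5: pose=(0,-4,E); sL=40/17, sR=200/49; mL=-5360/833, mR=1440/833; mL+mR=-80/17 → advance -1; mR−mL=400/49 → turn +1·90°
n=6: pose=(-1,-4,N); sL=5/4, sR=50/13; mL=-265/52, mR=135/52; mL+mR=-5/2 → advance -1; mR−mL=100/13 → turn +1·90°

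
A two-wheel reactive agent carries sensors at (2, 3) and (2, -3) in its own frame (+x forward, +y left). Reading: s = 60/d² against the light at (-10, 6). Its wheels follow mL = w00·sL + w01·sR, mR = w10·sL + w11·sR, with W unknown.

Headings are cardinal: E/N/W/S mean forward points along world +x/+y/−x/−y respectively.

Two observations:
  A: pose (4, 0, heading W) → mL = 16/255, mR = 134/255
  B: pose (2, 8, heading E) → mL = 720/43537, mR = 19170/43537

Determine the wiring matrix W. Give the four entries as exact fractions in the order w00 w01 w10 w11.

obs A: pose=(4,0,W) → sL=4/15, sR=20/51, mL=16/255, mR=134/255
obs B: pose=(2,8,E) → sL=60/221, sR=60/197, mL=720/43537, mR=19170/43537
sensor matrix S = [[4/15, 20/51], [60/221, 60/197]]; det S = -18688/740129
solve [mL_A; mL_B] = S·[w00; w01] and [mR_A; mR_B] = S·[w10; w11]:
  w00 = -1/2, w01 = 1/2, w10 = 1/2, w11 = 1

-1/2 1/2 1/2 1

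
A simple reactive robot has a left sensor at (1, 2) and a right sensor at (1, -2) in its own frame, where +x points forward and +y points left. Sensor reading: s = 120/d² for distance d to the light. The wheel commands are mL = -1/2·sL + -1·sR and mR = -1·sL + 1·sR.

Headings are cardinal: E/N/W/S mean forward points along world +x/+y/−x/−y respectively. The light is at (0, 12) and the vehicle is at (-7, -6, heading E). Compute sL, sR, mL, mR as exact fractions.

30/73 30/109 -3825/7957 -1080/7957

left sensor world pos  = (-6, -4); dL² = 292
right sensor world pos = (-6, -8); dR² = 436
sL = 120/292 = 30/73
sR = 120/436 = 30/109
mL = -1/2·sL + -1·sR = -3825/7957
mR = -1·sL + 1·sR = -1080/7957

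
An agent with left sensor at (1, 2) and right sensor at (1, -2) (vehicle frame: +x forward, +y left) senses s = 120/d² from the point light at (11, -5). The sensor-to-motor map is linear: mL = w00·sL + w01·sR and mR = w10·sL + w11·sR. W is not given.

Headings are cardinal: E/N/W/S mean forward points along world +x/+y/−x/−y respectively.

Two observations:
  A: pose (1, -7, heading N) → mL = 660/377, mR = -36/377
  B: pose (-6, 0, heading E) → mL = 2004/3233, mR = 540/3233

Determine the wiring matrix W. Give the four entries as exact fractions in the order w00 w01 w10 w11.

obs A: pose=(1,-7,N) → sL=24/29, sR=24/13, mL=660/377, mR=-36/377
obs B: pose=(-6,0,E) → sL=24/61, sR=24/53, mL=2004/3233, mR=540/3233
sensor matrix S = [[24/29, 24/13], [24/61, 24/53]]; det S = -428544/1218841
solve [mL_A; mL_B] = S·[w00; w01] and [mR_A; mR_B] = S·[w10; w11]:
  w00 = 1, w01 = 1/2, w10 = 1, w11 = -1/2

1 1/2 1 -1/2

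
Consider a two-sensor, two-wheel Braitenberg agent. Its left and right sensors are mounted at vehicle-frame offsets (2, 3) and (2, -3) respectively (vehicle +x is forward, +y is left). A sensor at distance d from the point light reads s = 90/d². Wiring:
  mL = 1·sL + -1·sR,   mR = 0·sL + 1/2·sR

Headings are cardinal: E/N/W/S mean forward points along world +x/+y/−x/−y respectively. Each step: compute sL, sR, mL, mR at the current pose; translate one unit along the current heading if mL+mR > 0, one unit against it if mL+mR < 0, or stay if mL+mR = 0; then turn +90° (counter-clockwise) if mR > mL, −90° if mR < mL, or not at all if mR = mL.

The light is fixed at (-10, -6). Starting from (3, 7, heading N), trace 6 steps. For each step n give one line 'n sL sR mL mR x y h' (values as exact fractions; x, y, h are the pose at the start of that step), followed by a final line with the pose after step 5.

0 18/65 90/481 216/2405 45/481 3 7 N
1 45/121 9/41 756/4961 9/82 3 8 W
2 90/337 90/481 12960/162097 45/481 2 8 N
3 45/122 45/212 2025/12932 45/424 2 9 W
4 90/353 18/97 2376/34241 9/97 1 9 N
5 9/25 45/221 864/5525 45/442 1 10 W
final 0 10 N

n=0: pose=(3,7,N); sL=18/65, sR=90/481; mL=216/2405, mR=45/481; mL+mR=441/2405 → advance +1; mR−mL=9/2405 → turn +1·90°
n=1: pose=(3,8,W); sL=45/121, sR=9/41; mL=756/4961, mR=9/82; mL+mR=2601/9922 → advance +1; mR−mL=-423/9922 → turn -1·90°
n=2: pose=(2,8,N); sL=90/337, sR=90/481; mL=12960/162097, mR=45/481; mL+mR=28125/162097 → advance +1; mR−mL=2205/162097 → turn +1·90°
n=3: pose=(2,9,W); sL=45/122, sR=45/212; mL=2025/12932, mR=45/424; mL+mR=6795/25864 → advance +1; mR−mL=-1305/25864 → turn -1·90°
n=4: pose=(1,9,N); sL=90/353, sR=18/97; mL=2376/34241, mR=9/97; mL+mR=5553/34241 → advance +1; mR−mL=801/34241 → turn +1·90°
n=5: pose=(1,10,W); sL=9/25, sR=45/221; mL=864/5525, mR=45/442; mL+mR=2853/11050 → advance +1; mR−mL=-603/11050 → turn -1·90°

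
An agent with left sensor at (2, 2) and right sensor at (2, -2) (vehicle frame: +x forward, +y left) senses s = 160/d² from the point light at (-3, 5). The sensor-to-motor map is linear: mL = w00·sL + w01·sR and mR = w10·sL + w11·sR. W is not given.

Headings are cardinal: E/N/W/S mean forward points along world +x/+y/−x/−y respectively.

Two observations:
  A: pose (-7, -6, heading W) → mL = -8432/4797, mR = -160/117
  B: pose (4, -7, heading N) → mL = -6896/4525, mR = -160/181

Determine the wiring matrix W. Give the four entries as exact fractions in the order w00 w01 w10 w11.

-1/2 -1 0 -1

obs A: pose=(-7,-6,W) → sL=32/41, sR=160/117, mL=-8432/4797, mR=-160/117
obs B: pose=(4,-7,N) → sL=32/25, sR=160/181, mL=-6896/4525, mR=-160/181
sensor matrix S = [[32/41, 160/117], [32/25, 160/181]]; det S = -4603904/4341285
solve [mL_A; mL_B] = S·[w00; w01] and [mR_A; mR_B] = S·[w10; w11]:
  w00 = -1/2, w01 = -1, w10 = 0, w11 = -1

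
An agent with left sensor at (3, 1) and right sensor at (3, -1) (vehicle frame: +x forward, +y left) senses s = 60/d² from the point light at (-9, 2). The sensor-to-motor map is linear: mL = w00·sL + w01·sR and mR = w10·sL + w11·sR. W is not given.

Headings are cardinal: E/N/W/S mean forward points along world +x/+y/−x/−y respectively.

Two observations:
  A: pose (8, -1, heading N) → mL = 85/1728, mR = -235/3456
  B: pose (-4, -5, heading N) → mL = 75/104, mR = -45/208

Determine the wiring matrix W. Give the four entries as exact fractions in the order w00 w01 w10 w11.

obs A: pose=(8,-1,N) → sL=15/64, sR=5/27, mL=85/1728, mR=-235/3456
obs B: pose=(-4,-5,N) → sL=15/8, sR=15/13, mL=75/104, mR=-45/208
sensor matrix S = [[15/64, 5/27], [15/8, 15/13]]; det S = -575/7488
solve [mL_A; mL_B] = S·[w00; w01] and [mR_A; mR_B] = S·[w10; w11]:
  w00 = 1, w01 = -1, w10 = 1/2, w11 = -1

1 -1 1/2 -1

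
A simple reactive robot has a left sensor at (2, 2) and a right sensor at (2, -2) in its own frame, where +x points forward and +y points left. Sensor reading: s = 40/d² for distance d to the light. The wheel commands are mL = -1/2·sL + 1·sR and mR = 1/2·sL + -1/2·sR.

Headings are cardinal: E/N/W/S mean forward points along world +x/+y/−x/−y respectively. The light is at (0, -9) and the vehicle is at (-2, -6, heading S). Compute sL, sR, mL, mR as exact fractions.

40 40/17 -300/17 320/17

left sensor world pos  = (0, -8); dL² = 1
right sensor world pos = (-4, -8); dR² = 17
sL = 40/1 = 40
sR = 40/17 = 40/17
mL = -1/2·sL + 1·sR = -300/17
mR = 1/2·sL + -1/2·sR = 320/17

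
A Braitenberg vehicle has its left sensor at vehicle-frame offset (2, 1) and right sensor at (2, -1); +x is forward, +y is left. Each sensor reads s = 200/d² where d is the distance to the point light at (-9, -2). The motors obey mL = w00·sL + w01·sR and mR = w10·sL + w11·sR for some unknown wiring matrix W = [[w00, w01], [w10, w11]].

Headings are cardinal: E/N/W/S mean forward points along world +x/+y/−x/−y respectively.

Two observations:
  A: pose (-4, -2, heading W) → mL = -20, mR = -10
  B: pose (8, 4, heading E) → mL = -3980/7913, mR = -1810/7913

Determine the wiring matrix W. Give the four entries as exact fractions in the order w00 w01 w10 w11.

obs A: pose=(-4,-2,W) → sL=20, sR=20, mL=-20, mR=-10
obs B: pose=(8,4,E) → sL=20/41, sR=100/193, mL=-3980/7913, mR=-1810/7913
sensor matrix S = [[20, 20], [20/41, 100/193]]; det S = 4800/7913
solve [mL_A; mL_B] = S·[w00; w01] and [mR_A; mR_B] = S·[w10; w11]:
  w00 = -1/2, w01 = -1/2, w10 = -1, w11 = 1/2

-1/2 -1/2 -1 1/2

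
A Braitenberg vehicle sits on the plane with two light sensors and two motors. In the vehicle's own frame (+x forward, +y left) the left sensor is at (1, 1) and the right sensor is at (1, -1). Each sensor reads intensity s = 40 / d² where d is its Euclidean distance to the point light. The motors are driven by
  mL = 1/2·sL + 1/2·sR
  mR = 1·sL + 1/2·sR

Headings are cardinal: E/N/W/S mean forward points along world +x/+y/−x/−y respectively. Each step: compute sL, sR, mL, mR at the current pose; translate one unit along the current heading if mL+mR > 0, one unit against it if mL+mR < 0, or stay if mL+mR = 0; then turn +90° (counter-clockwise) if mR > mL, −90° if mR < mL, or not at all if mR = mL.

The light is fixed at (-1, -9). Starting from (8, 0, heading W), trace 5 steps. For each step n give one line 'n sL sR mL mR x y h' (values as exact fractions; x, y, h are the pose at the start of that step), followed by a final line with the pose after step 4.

0 5/16 10/41 365/1312 285/656 8 0 W
1 8/29 40/113 1032/3277 1484/3277 7 0 S
2 20/81 4/13 292/1053 422/1053 7 -1 E
3 8/29 40/181 1304/5249 2028/5249 8 -1 N
4 5/16 10/41 365/1312 285/656 8 0 W
final 7 0 S

n=0: pose=(8,0,W); sL=5/16, sR=10/41; mL=365/1312, mR=285/656; mL+mR=935/1312 → advance +1; mR−mL=5/32 → turn +1·90°
n=1: pose=(7,0,S); sL=8/29, sR=40/113; mL=1032/3277, mR=1484/3277; mL+mR=2516/3277 → advance +1; mR−mL=4/29 → turn +1·90°
n=2: pose=(7,-1,E); sL=20/81, sR=4/13; mL=292/1053, mR=422/1053; mL+mR=238/351 → advance +1; mR−mL=10/81 → turn +1·90°
n=3: pose=(8,-1,N); sL=8/29, sR=40/181; mL=1304/5249, mR=2028/5249; mL+mR=3332/5249 → advance +1; mR−mL=4/29 → turn +1·90°
n=4: pose=(8,0,W); sL=5/16, sR=10/41; mL=365/1312, mR=285/656; mL+mR=935/1312 → advance +1; mR−mL=5/32 → turn +1·90°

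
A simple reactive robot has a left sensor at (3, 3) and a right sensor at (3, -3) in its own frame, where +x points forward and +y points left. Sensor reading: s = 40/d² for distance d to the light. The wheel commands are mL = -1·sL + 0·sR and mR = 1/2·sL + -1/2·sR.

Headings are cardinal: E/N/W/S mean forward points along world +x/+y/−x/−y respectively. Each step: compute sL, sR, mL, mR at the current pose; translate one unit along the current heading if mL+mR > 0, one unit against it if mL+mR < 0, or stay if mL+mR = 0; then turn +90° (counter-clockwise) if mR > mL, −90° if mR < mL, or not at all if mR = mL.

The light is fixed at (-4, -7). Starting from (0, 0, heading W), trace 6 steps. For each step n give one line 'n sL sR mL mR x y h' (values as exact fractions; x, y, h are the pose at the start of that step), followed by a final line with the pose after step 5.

n=0: pose=(0,0,W); sL=40/17, sR=40/101; mL=-40/17, mR=1680/1717; mL+mR=-2360/1717 → advance -1; mR−mL=5720/1717 → turn +1·90°
n=1: pose=(1,0,S); sL=1/2, sR=2; mL=-1/2, mR=-3/4; mL+mR=-5/4 → advance -1; mR−mL=-1/4 → turn -1·90°
n=2: pose=(1,1,W); sL=40/29, sR=8/25; mL=-40/29, mR=384/725; mL+mR=-616/725 → advance -1; mR−mL=1384/725 → turn +1·90°
n=3: pose=(2,1,S); sL=20/53, sR=20/17; mL=-20/53, mR=-360/901; mL+mR=-700/901 → advance -1; mR−mL=-20/901 → turn -1·90°
n=4: pose=(2,2,W); sL=8/9, sR=40/153; mL=-8/9, mR=16/51; mL+mR=-88/153 → advance -1; mR−mL=184/153 → turn +1·90°
n=5: pose=(3,2,S); sL=5/17, sR=10/13; mL=-5/17, mR=-105/442; mL+mR=-235/442 → advance -1; mR−mL=25/442 → turn +1·90°

0 40/17 40/101 -40/17 1680/1717 0 0 W
1 1/2 2 -1/2 -3/4 1 0 S
2 40/29 8/25 -40/29 384/725 1 1 W
3 20/53 20/17 -20/53 -360/901 2 1 S
4 8/9 40/153 -8/9 16/51 2 2 W
5 5/17 10/13 -5/17 -105/442 3 2 S
final 3 3 E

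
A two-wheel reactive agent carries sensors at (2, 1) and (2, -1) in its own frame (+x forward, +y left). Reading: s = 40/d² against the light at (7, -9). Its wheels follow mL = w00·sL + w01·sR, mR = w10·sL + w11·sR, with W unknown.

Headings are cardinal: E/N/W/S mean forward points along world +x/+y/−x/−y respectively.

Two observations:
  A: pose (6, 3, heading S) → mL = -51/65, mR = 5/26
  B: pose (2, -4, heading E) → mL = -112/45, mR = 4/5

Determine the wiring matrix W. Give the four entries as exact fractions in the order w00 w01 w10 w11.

obs A: pose=(6,3,S) → sL=2/5, sR=5/13, mL=-51/65, mR=5/26
obs B: pose=(2,-4,E) → sL=8/9, sR=8/5, mL=-112/45, mR=4/5
sensor matrix S = [[2/5, 5/13], [8/9, 8/5]]; det S = 872/2925
solve [mL_A; mL_B] = S·[w00; w01] and [mR_A; mR_B] = S·[w10; w11]:
  w00 = -1, w01 = -1, w10 = 0, w11 = 1/2

-1 -1 0 1/2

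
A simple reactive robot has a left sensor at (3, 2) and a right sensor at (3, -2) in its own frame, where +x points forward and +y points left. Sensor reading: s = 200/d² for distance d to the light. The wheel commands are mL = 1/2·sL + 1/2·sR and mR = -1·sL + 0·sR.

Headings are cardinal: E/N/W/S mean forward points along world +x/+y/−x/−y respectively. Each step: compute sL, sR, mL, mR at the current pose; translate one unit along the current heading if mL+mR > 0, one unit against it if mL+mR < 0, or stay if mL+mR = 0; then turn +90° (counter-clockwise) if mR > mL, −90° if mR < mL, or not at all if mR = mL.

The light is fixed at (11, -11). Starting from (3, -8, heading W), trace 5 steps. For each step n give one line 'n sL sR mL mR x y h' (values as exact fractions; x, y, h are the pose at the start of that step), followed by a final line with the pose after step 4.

0 100/61 100/73 6700/4453 -100/61 3 -8 W
1 200/117 200/61 17800/7137 -200/117 4 -8 N
2 50/13 10 90/13 -50/13 4 -7 E
3 200/17 40/13 1640/221 -200/17 5 -7 S
4 20/9 20/13 220/117 -20/9 5 -6 W
final 6 -6 N

n=0: pose=(3,-8,W); sL=100/61, sR=100/73; mL=6700/4453, mR=-100/61; mL+mR=-600/4453 → advance -1; mR−mL=-14000/4453 → turn -1·90°
n=1: pose=(4,-8,N); sL=200/117, sR=200/61; mL=17800/7137, mR=-200/117; mL+mR=5600/7137 → advance +1; mR−mL=-10000/2379 → turn -1·90°
n=2: pose=(4,-7,E); sL=50/13, sR=10; mL=90/13, mR=-50/13; mL+mR=40/13 → advance +1; mR−mL=-140/13 → turn -1·90°
n=3: pose=(5,-7,S); sL=200/17, sR=40/13; mL=1640/221, mR=-200/17; mL+mR=-960/221 → advance -1; mR−mL=-4240/221 → turn -1·90°
n=4: pose=(5,-6,W); sL=20/9, sR=20/13; mL=220/117, mR=-20/9; mL+mR=-40/117 → advance -1; mR−mL=-160/39 → turn -1·90°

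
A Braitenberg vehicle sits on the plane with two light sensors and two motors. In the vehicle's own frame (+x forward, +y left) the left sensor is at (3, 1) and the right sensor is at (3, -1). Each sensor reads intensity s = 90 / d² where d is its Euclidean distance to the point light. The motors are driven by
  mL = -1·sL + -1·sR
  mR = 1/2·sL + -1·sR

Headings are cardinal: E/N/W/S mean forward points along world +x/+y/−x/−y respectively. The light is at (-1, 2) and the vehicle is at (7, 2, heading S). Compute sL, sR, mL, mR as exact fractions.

left sensor world pos  = (8, -1); dL² = 90
right sensor world pos = (6, -1); dR² = 58
sL = 90/90 = 1
sR = 90/58 = 45/29
mL = -1·sL + -1·sR = -74/29
mR = 1/2·sL + -1·sR = -61/58

1 45/29 -74/29 -61/58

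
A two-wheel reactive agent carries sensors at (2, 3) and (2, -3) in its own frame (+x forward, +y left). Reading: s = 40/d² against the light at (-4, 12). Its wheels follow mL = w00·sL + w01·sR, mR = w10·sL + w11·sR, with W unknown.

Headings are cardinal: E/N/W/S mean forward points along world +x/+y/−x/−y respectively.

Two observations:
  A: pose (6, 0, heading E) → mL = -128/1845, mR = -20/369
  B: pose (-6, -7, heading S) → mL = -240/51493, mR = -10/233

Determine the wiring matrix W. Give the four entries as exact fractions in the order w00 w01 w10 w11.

obs A: pose=(6,0,E) → sL=8/45, sR=40/369, mL=-128/1845, mR=-20/369
obs B: pose=(-6,-7,S) → sL=20/221, sR=20/233, mL=-240/51493, mR=-10/233
sensor matrix S = [[8/45, 40/369], [20/221, 20/233]]; det S = 103552/19000917
solve [mL_A; mL_B] = S·[w00; w01] and [mR_A; mR_B] = S·[w10; w11]:
  w00 = -1, w01 = 1, w10 = 0, w11 = -1/2

-1 1 0 -1/2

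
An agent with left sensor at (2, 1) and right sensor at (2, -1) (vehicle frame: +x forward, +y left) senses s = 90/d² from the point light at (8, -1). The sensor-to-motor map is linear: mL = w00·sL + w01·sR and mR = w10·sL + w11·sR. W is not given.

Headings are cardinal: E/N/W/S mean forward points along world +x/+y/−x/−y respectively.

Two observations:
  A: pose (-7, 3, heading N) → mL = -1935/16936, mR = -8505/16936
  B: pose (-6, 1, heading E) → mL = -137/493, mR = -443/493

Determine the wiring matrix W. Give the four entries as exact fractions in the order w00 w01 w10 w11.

-1 1/2 -1 -1/2

obs A: pose=(-7,3,N) → sL=45/146, sR=45/116, mL=-1935/16936, mR=-8505/16936
obs B: pose=(-6,1,E) → sL=10/17, sR=18/29, mL=-137/493, mR=-443/493
sensor matrix S = [[45/146, 45/116], [10/17, 18/29]]; det S = -2655/71978
solve [mL_A; mL_B] = S·[w00; w01] and [mR_A; mR_B] = S·[w10; w11]:
  w00 = -1, w01 = 1/2, w10 = -1, w11 = -1/2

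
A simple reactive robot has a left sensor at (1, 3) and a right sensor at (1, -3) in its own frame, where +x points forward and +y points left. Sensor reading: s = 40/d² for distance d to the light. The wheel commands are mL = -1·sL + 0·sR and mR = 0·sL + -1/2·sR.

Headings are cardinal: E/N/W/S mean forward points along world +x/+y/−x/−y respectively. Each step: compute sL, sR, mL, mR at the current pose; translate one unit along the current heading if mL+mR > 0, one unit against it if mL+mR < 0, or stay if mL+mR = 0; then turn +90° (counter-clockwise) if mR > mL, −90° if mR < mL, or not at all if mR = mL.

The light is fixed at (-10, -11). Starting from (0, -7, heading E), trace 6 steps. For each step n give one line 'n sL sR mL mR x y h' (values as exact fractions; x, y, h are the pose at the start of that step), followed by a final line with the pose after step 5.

n=0: pose=(0,-7,E); sL=4/17, sR=20/61; mL=-4/17, mR=-10/61; mL+mR=-414/1037 → advance -1; mR−mL=74/1037 → turn +1·90°
n=1: pose=(-1,-7,N); sL=40/61, sR=40/169; mL=-40/61, mR=-20/169; mL+mR=-7980/10309 → advance -1; mR−mL=5540/10309 → turn +1·90°
n=2: pose=(-1,-8,W); sL=5/8, sR=2/5; mL=-5/8, mR=-1/5; mL+mR=-33/40 → advance -1; mR−mL=17/40 → turn +1·90°
n=3: pose=(0,-8,S); sL=40/173, sR=40/53; mL=-40/173, mR=-20/53; mL+mR=-5580/9169 → advance -1; mR−mL=-1340/9169 → turn -1·90°
n=4: pose=(0,-7,W); sL=20/41, sR=4/13; mL=-20/41, mR=-2/13; mL+mR=-342/533 → advance -1; mR−mL=178/533 → turn +1·90°
n=5: pose=(1,-7,S); sL=8/41, sR=40/73; mL=-8/41, mR=-20/73; mL+mR=-1404/2993 → advance -1; mR−mL=-236/2993 → turn -1·90°

0 4/17 20/61 -4/17 -10/61 0 -7 E
1 40/61 40/169 -40/61 -20/169 -1 -7 N
2 5/8 2/5 -5/8 -1/5 -1 -8 W
3 40/173 40/53 -40/173 -20/53 0 -8 S
4 20/41 4/13 -20/41 -2/13 0 -7 W
5 8/41 40/73 -8/41 -20/73 1 -7 S
final 1 -6 W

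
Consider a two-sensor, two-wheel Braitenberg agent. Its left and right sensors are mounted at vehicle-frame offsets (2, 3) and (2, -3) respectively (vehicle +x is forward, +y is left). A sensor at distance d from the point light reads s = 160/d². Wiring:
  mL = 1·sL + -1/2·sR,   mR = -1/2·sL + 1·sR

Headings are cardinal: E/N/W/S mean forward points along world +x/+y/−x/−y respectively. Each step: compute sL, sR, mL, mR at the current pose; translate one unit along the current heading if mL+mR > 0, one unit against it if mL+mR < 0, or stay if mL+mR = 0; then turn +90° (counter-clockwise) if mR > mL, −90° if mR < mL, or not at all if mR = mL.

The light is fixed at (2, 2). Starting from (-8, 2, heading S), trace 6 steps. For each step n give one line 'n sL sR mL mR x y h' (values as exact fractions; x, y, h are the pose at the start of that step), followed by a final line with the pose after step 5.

0 160/53 160/173 23440/9169 -5360/9169 -8 2 S
1 1 40/37 17/37 43/74 -8 1 W
2 160/73 32/41 5392/2993 -944/2993 -9 1 S
3 80/97 16/17 584/1649 872/1649 -9 0 W
4 160/97 160/241 30800/23377 -3760/23377 -10 0 S
5 20/29 40/49 400/1421 670/1421 -10 -1 W
final -11 -1 S

n=0: pose=(-8,2,S); sL=160/53, sR=160/173; mL=23440/9169, mR=-5360/9169; mL+mR=18080/9169 → advance +1; mR−mL=-28800/9169 → turn -1·90°
n=1: pose=(-8,1,W); sL=1, sR=40/37; mL=17/37, mR=43/74; mL+mR=77/74 → advance +1; mR−mL=9/74 → turn +1·90°
n=2: pose=(-9,1,S); sL=160/73, sR=32/41; mL=5392/2993, mR=-944/2993; mL+mR=4448/2993 → advance +1; mR−mL=-6336/2993 → turn -1·90°
n=3: pose=(-9,0,W); sL=80/97, sR=16/17; mL=584/1649, mR=872/1649; mL+mR=1456/1649 → advance +1; mR−mL=288/1649 → turn +1·90°
n=4: pose=(-10,0,S); sL=160/97, sR=160/241; mL=30800/23377, mR=-3760/23377; mL+mR=27040/23377 → advance +1; mR−mL=-34560/23377 → turn -1·90°
n=5: pose=(-10,-1,W); sL=20/29, sR=40/49; mL=400/1421, mR=670/1421; mL+mR=1070/1421 → advance +1; mR−mL=270/1421 → turn +1·90°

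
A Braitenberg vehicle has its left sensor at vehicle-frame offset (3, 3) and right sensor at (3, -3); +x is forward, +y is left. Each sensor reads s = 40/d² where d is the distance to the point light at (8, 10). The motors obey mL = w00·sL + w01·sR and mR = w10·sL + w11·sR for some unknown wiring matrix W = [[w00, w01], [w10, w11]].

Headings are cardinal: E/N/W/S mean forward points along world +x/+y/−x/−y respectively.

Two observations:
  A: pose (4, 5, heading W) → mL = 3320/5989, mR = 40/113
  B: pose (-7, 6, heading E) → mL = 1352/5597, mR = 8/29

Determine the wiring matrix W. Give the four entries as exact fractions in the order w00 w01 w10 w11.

1/2 1/2 1 0

obs A: pose=(4,5,W) → sL=40/113, sR=40/53, mL=3320/5989, mR=40/113
obs B: pose=(-7,6,E) → sL=8/29, sR=40/193, mL=1352/5597, mR=8/29
sensor matrix S = [[40/113, 40/53], [8/29, 40/193]]; det S = -4519680/33520433
solve [mL_A; mL_B] = S·[w00; w01] and [mR_A; mR_B] = S·[w10; w11]:
  w00 = 1/2, w01 = 1/2, w10 = 1, w11 = 0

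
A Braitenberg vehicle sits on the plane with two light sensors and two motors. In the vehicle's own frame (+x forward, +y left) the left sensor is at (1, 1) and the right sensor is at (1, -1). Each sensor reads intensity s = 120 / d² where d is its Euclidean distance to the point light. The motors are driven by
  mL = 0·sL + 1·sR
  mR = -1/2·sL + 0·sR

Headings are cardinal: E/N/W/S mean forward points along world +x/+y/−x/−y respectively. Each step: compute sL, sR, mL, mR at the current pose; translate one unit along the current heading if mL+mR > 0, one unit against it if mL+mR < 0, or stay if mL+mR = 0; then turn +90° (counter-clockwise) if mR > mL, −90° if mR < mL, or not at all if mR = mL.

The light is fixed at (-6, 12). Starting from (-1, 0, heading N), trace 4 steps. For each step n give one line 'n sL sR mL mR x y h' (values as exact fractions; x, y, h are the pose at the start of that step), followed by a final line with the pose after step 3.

n=0: pose=(-1,0,N); sL=120/137, sR=120/157; mL=120/157, mR=-60/137; mL+mR=7020/21509 → advance +1; mR−mL=-25860/21509 → turn -1·90°
n=1: pose=(-1,1,E); sL=15/17, sR=2/3; mL=2/3, mR=-15/34; mL+mR=23/102 → advance +1; mR−mL=-113/102 → turn -1·90°
n=2: pose=(0,1,S); sL=120/193, sR=120/169; mL=120/169, mR=-60/193; mL+mR=13020/32617 → advance +1; mR−mL=-33300/32617 → turn -1·90°
n=3: pose=(0,0,W); sL=60/97, sR=60/73; mL=60/73, mR=-30/97; mL+mR=3630/7081 → advance +1; mR−mL=-8010/7081 → turn -1·90°

0 120/137 120/157 120/157 -60/137 -1 0 N
1 15/17 2/3 2/3 -15/34 -1 1 E
2 120/193 120/169 120/169 -60/193 0 1 S
3 60/97 60/73 60/73 -30/97 0 0 W
final -1 0 N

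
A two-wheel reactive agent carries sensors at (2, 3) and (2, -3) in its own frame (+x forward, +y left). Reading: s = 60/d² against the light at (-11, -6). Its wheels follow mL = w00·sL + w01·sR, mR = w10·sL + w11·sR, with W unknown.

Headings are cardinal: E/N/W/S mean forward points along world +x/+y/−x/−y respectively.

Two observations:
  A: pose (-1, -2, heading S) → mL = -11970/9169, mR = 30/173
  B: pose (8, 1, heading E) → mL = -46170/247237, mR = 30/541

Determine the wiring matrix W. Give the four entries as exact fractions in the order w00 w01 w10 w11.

obs A: pose=(-1,-2,S) → sL=60/173, sR=60/53, mL=-11970/9169, mR=30/173
obs B: pose=(8,1,E) → sL=60/541, sR=60/457, mL=-46170/247237, mR=30/541
sensor matrix S = [[60/173, 60/53], [60/541, 60/457]]; det S = -181396800/2266916053
solve [mL_A; mL_B] = S·[w00; w01] and [mR_A; mR_B] = S·[w10; w11]:
  w00 = -1/2, w01 = -1, w10 = 1/2, w11 = 0

-1/2 -1 1/2 0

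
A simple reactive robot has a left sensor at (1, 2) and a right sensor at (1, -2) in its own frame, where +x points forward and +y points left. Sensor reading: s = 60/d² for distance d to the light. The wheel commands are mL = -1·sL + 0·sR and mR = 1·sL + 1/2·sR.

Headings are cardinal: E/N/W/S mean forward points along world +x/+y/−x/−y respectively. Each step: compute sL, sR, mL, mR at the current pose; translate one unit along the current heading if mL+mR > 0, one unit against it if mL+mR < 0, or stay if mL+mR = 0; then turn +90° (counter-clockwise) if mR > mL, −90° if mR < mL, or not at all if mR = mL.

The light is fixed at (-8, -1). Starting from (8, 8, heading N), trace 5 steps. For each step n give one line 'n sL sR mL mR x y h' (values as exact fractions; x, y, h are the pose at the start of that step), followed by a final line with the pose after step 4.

0 15/74 15/106 -15/74 2145/7844 8 8 N
1 60/289 20/123 -60/289 10270/35547 8 9 W
2 6/37 6/25 -6/37 261/925 7 9 S
3 60/377 12/61 -60/377 5922/22997 7 8 E
4 15/74 15/106 -15/74 2145/7844 8 8 N
final 8 9 W

n=0: pose=(8,8,N); sL=15/74, sR=15/106; mL=-15/74, mR=2145/7844; mL+mR=15/212 → advance +1; mR−mL=3735/7844 → turn +1·90°
n=1: pose=(8,9,W); sL=60/289, sR=20/123; mL=-60/289, mR=10270/35547; mL+mR=10/123 → advance +1; mR−mL=17650/35547 → turn +1·90°
n=2: pose=(7,9,S); sL=6/37, sR=6/25; mL=-6/37, mR=261/925; mL+mR=3/25 → advance +1; mR−mL=411/925 → turn +1·90°
n=3: pose=(7,8,E); sL=60/377, sR=12/61; mL=-60/377, mR=5922/22997; mL+mR=6/61 → advance +1; mR−mL=9582/22997 → turn +1·90°
n=4: pose=(8,8,N); sL=15/74, sR=15/106; mL=-15/74, mR=2145/7844; mL+mR=15/212 → advance +1; mR−mL=3735/7844 → turn +1·90°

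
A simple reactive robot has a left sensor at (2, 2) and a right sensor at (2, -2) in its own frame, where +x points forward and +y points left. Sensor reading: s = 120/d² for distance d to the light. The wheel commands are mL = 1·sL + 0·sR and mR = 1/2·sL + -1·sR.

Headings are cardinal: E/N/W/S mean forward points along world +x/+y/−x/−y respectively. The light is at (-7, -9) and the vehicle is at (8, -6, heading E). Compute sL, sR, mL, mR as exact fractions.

60/157 12/29 60/157 -1014/4553

left sensor world pos  = (10, -4); dL² = 314
right sensor world pos = (10, -8); dR² = 290
sL = 120/314 = 60/157
sR = 120/290 = 12/29
mL = 1·sL + 0·sR = 60/157
mR = 1/2·sL + -1·sR = -1014/4553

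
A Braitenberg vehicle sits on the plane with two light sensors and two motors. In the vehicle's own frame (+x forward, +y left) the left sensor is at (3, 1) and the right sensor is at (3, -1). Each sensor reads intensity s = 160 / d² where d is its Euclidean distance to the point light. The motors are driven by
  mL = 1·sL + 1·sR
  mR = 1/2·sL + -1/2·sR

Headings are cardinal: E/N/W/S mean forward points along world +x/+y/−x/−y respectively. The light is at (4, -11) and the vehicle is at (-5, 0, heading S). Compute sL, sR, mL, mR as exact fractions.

5/4 40/41 365/164 45/328

left sensor world pos  = (-4, -3); dL² = 128
right sensor world pos = (-6, -3); dR² = 164
sL = 160/128 = 5/4
sR = 160/164 = 40/41
mL = 1·sL + 1·sR = 365/164
mR = 1/2·sL + -1/2·sR = 45/328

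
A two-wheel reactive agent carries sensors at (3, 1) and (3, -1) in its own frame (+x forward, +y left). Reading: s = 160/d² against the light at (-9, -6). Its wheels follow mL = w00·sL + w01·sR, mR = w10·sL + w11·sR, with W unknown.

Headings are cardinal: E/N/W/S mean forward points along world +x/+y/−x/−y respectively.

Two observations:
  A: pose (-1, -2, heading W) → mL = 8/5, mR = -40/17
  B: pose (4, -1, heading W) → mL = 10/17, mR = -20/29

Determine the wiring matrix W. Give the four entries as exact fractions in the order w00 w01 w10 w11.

obs A: pose=(-1,-2,W) → sL=80/17, sR=16/5, mL=8/5, mR=-40/17
obs B: pose=(4,-1,W) → sL=40/29, sR=20/17, mL=10/17, mR=-20/29
sensor matrix S = [[80/17, 16/5], [40/29, 20/17]]; det S = 9408/8381
solve [mL_A; mL_B] = S·[w00; w01] and [mR_A; mR_B] = S·[w10; w11]:
  w00 = 0, w01 = 1/2, w10 = -1/2, w11 = 0

0 1/2 -1/2 0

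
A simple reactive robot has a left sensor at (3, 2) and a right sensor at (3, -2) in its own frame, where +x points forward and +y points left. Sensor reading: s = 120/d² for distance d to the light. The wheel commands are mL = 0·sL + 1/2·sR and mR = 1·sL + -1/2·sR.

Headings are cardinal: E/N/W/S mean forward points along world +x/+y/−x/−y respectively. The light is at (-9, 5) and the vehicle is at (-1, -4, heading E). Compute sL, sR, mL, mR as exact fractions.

left sensor world pos  = (2, -2); dL² = 170
right sensor world pos = (2, -6); dR² = 242
sL = 120/170 = 12/17
sR = 120/242 = 60/121
mL = 0·sL + 1/2·sR = 30/121
mR = 1·sL + -1/2·sR = 942/2057

12/17 60/121 30/121 942/2057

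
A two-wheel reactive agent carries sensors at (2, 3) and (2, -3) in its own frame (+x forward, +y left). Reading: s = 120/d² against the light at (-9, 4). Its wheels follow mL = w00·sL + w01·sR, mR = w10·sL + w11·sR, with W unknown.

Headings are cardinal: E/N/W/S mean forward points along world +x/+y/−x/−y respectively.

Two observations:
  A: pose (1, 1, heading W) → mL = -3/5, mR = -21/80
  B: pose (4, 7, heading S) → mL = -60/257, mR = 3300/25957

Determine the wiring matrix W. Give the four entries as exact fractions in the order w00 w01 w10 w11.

-1/2 0 -1 1/2

obs A: pose=(1,1,W) → sL=6/5, sR=15/8, mL=-3/5, mR=-21/80
obs B: pose=(4,7,S) → sL=120/257, sR=120/101, mL=-60/257, mR=3300/25957
sensor matrix S = [[6/5, 15/8], [120/257, 120/101]]; det S = 14283/25957
solve [mL_A; mL_B] = S·[w00; w01] and [mR_A; mR_B] = S·[w10; w11]:
  w00 = -1/2, w01 = 0, w10 = -1, w11 = 1/2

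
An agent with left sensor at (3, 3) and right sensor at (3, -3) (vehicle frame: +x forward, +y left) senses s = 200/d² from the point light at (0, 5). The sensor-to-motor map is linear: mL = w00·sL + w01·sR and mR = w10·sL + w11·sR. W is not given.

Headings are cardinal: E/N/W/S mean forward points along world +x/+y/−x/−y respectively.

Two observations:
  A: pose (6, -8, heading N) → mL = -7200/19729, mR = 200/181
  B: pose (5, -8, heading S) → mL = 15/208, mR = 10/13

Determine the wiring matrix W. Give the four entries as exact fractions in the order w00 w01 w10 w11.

-1/2 1/2 0 1

obs A: pose=(6,-8,N) → sL=200/109, sR=200/181, mL=-7200/19729, mR=200/181
obs B: pose=(5,-8,S) → sL=5/8, sR=10/13, mL=15/208, mR=10/13
sensor matrix S = [[200/109, 200/181], [5/8, 10/13]]; det S = 184875/256477
solve [mL_A; mL_B] = S·[w00; w01] and [mR_A; mR_B] = S·[w10; w11]:
  w00 = -1/2, w01 = 1/2, w10 = 0, w11 = 1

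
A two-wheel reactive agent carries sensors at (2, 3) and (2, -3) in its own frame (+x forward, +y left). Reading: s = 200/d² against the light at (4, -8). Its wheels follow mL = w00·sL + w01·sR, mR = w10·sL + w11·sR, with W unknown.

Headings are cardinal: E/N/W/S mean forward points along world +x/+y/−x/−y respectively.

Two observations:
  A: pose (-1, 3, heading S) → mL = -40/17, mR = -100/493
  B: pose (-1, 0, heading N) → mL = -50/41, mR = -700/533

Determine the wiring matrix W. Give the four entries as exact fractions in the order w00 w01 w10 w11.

-1 0 1/2 -1

obs A: pose=(-1,3,S) → sL=40/17, sR=40/29, mL=-40/17, mR=-100/493
obs B: pose=(-1,0,N) → sL=50/41, sR=25/13, mL=-50/41, mR=-700/533
sensor matrix S = [[40/17, 40/29], [50/41, 25/13]]; det S = 747000/262769
solve [mL_A; mL_B] = S·[w00; w01] and [mR_A; mR_B] = S·[w10; w11]:
  w00 = -1, w01 = 0, w10 = 1/2, w11 = -1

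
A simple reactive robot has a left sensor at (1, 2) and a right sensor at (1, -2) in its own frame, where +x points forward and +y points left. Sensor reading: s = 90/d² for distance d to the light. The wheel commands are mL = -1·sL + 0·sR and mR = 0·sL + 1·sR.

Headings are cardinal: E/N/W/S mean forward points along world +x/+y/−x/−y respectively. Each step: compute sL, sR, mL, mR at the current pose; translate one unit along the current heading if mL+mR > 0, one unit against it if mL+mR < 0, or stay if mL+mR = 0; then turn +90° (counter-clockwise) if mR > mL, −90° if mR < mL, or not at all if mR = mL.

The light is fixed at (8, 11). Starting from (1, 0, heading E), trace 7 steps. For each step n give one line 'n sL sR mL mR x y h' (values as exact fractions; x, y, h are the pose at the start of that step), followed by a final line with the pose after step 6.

0 10/13 18/41 -10/13 18/41 1 0 E
1 9/20 45/68 -9/20 45/68 0 0 N
2 2/5 18/29 -2/5 18/29 0 1 W
3 9/17 45/121 -9/17 45/121 -1 1 S
4 90/113 18/37 -90/113 18/37 -1 2 E
5 45/104 45/64 -45/104 45/64 -2 2 N
6 90/221 90/157 -90/221 90/157 -2 3 W
final -3 3 S

n=0: pose=(1,0,E); sL=10/13, sR=18/41; mL=-10/13, mR=18/41; mL+mR=-176/533 → advance -1; mR−mL=644/533 → turn +1·90°
n=1: pose=(0,0,N); sL=9/20, sR=45/68; mL=-9/20, mR=45/68; mL+mR=18/85 → advance +1; mR−mL=189/170 → turn +1·90°
n=2: pose=(0,1,W); sL=2/5, sR=18/29; mL=-2/5, mR=18/29; mL+mR=32/145 → advance +1; mR−mL=148/145 → turn +1·90°
n=3: pose=(-1,1,S); sL=9/17, sR=45/121; mL=-9/17, mR=45/121; mL+mR=-324/2057 → advance -1; mR−mL=1854/2057 → turn +1·90°
n=4: pose=(-1,2,E); sL=90/113, sR=18/37; mL=-90/113, mR=18/37; mL+mR=-1296/4181 → advance -1; mR−mL=5364/4181 → turn +1·90°
n=5: pose=(-2,2,N); sL=45/104, sR=45/64; mL=-45/104, mR=45/64; mL+mR=225/832 → advance +1; mR−mL=945/832 → turn +1·90°
n=6: pose=(-2,3,W); sL=90/221, sR=90/157; mL=-90/221, mR=90/157; mL+mR=5760/34697 → advance +1; mR−mL=34020/34697 → turn +1·90°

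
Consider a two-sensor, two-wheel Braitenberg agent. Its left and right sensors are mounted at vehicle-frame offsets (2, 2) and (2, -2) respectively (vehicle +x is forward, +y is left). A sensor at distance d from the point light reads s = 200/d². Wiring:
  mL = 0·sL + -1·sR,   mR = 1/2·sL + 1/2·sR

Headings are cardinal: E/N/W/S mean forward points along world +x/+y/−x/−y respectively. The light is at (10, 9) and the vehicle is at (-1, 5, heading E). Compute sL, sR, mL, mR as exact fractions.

left sensor world pos  = (1, 7); dL² = 85
right sensor world pos = (1, 3); dR² = 117
sL = 200/85 = 40/17
sR = 200/117 = 200/117
mL = 0·sL + -1·sR = -200/117
mR = 1/2·sL + 1/2·sR = 4040/1989

40/17 200/117 -200/117 4040/1989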